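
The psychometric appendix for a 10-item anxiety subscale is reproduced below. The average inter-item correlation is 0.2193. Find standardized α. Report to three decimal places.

α = 0.737

Standardized α = k·r̄ / (1 + (k−1)·r̄) = 10 × 0.2193 / (1 + 9 × 0.2193)
  = 2.1930 / 2.9737 = 0.737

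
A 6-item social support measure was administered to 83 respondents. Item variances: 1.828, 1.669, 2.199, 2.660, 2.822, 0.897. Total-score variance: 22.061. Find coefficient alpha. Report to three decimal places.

Σσᵢ² = 1.828 + 1.669 + 2.199 + 2.660 + 2.822 + 0.897 = 12.075
α = (k/(k−1))·(1 − Σσᵢ²/σ²_total) = (6/5)·(1 − 12.075/22.061) = 0.543

α = 0.543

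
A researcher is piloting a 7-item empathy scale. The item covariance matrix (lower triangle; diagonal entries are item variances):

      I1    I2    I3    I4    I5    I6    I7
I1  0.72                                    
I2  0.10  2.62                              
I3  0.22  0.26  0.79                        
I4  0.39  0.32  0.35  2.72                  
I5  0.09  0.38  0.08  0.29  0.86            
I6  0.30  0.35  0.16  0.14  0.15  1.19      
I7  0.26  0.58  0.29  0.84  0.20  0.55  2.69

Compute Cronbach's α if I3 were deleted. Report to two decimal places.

Remaining items: I1, I2, I4, I5, I6, I7 (k = 6).
Σσ²ᵢ = 0.72 + 2.62 + 2.72 + 0.86 + 1.19 + 2.69 = 10.80
Var(T) = 10.80 + 2 × 4.94 = 20.68
α (item deleted) = (6/5)·(1 − 10.80/20.68) = 0.57

α = 0.57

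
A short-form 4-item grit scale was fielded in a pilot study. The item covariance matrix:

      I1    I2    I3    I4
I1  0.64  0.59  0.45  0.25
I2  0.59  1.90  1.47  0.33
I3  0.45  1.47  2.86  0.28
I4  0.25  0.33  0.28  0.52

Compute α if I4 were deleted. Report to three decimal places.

α = 0.723

Remaining items: I1, I2, I3 (k = 3).
sum of item variances = 0.64 + 1.90 + 2.86 = 5.40
σ²_total = 5.40 + 2 × 2.51 = 10.42
α (item deleted) = (3/2)·(1 − 5.40/10.42) = 0.723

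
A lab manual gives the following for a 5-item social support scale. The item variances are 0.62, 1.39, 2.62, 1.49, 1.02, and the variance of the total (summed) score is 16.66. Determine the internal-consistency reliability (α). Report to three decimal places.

α = 0.714

sum of item variances = 0.62 + 1.39 + 2.62 + 1.49 + 1.02 = 7.14
α = (k/(k−1))·(1 − sum of item variances/total variance) = (5/4)·(1 − 7.14/16.66) = 0.714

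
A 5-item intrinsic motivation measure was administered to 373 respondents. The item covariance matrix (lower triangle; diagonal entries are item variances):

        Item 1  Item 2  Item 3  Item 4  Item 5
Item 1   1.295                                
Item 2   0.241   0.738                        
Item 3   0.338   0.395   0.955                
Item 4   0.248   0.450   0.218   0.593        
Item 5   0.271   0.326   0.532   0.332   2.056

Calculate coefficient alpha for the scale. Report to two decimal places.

coefficient alpha = 0.68

ΣVar(i) = 1.295 + 0.738 + 0.955 + 0.593 + 2.056 = 5.637
Sum of the distinct covariances = 3.351
σ²_total = 5.637 + 2 × 3.351 = 12.339
α = (k/(k−1))·(1 − ΣVar(i)/σ²_total) = (5/4)·(1 − 5.637/12.339) = 0.68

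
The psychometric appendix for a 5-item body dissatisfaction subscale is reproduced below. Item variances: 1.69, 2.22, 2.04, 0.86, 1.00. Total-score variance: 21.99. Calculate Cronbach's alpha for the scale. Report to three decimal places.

sum of item variances = 1.69 + 2.22 + 2.04 + 0.86 + 1.00 = 7.81
α = (k/(k−1))·(1 − sum of item variances/total variance) = (5/4)·(1 − 7.81/21.99) = 0.806

Cronbach's alpha = 0.806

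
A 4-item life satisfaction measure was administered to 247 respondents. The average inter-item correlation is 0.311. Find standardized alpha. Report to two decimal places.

Standardized α = k·r̄ / (1 + (k−1)·r̄) = 4 × 0.311 / (1 + 3 × 0.311)
  = 1.2440 / 1.9330 = 0.64

α = 0.64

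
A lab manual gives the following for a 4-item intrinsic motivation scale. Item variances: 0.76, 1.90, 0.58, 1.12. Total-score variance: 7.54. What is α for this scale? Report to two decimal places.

Σσ²ᵢ = 0.76 + 1.90 + 0.58 + 1.12 = 4.36
α = (k/(k−1))·(1 − Σσ²ᵢ/total variance) = (4/3)·(1 − 4.36/7.54) = 0.56

α = 0.56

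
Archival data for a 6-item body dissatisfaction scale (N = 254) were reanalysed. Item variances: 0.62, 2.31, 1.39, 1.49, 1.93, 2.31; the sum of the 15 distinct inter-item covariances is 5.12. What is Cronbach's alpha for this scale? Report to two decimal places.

Cronbach's alpha = 0.61

Σσ²ᵢ = 0.62 + 2.31 + 1.39 + 1.49 + 1.93 + 2.31 = 10.05
Sum of distinct covariances = 5.12
Var(T) = Σσ²ᵢ + 2·Σcov = 10.05 + 2 × 5.12 = 20.29
α = (6/5)·(1 − 10.05/20.29) = 0.61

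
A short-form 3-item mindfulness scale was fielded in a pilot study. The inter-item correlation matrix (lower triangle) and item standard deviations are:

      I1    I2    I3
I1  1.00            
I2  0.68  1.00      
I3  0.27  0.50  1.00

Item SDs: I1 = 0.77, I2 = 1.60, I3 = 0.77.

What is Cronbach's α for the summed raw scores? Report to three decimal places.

Σσ²ᵢ = 0.77² + 1.60² + 0.77² = 3.7458
Covariances σ_ij = r_ij · s_i · s_j:
  σ(I1,I2) = 0.68 × 0.77 × 1.60 = 0.8378
  σ(I1,I3) = 0.27 × 0.77 × 0.77 = 0.1601
  σ(I2,I3) = 0.50 × 1.60 × 0.77 = 0.6160
σ²_T = Σσ²ᵢ + 2·Σσ_ij = 3.7458 + 2 × 1.6139 = 6.9736
α = (3/2)·(1 − 3.7458/6.9736) = 0.694

α = 0.694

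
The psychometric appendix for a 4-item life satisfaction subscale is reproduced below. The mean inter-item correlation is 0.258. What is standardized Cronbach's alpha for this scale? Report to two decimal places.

standardized Cronbach's alpha = 0.58

Standardized α = k·r̄ / (1 + (k−1)·r̄) = 4 × 0.258 / (1 + 3 × 0.258)
  = 1.0320 / 1.7740 = 0.58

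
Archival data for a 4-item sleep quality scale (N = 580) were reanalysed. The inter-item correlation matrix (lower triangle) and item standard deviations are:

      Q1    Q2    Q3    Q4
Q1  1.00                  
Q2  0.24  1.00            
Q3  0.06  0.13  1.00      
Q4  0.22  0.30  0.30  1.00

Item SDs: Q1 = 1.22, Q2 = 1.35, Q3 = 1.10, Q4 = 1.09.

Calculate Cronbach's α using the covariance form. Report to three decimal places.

Cronbach's α = 0.509

Σσ²ᵢ = 1.22² + 1.35² + 1.10² + 1.09² = 5.7090
Covariances σ_ij = r_ij · s_i · s_j:
  σ(Q1,Q2) = 0.24 × 1.22 × 1.35 = 0.3953
  σ(Q1,Q3) = 0.06 × 1.22 × 1.10 = 0.0805
  σ(Q1,Q4) = 0.22 × 1.22 × 1.09 = 0.2926
  σ(Q2,Q3) = 0.13 × 1.35 × 1.10 = 0.1931
  σ(Q2,Q4) = 0.30 × 1.35 × 1.09 = 0.4415
  σ(Q3,Q4) = 0.30 × 1.10 × 1.09 = 0.3597
σ²_T = Σσ²ᵢ + 2·Σσ_ij = 5.7090 + 2 × 1.7627 = 9.2344
α = (4/3)·(1 − 5.7090/9.2344) = 0.509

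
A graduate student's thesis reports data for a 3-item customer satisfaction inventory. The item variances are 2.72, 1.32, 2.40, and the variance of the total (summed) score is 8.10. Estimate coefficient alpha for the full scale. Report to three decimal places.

sum of item variances = 2.72 + 1.32 + 2.40 = 6.44
α = (k/(k−1))·(1 − sum of item variances/σ²_T) = (3/2)·(1 − 6.44/8.10) = 0.307

coefficient alpha = 0.307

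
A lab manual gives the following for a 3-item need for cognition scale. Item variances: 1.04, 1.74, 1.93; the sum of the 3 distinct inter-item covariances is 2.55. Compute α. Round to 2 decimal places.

α = 0.78

sum of item variances = 1.04 + 1.74 + 1.93 = 4.71
Sum of distinct covariances = 2.55
σ²_T = sum of item variances + 2·Σcov = 4.71 + 2 × 2.55 = 9.81
α = (3/2)·(1 − 4.71/9.81) = 0.78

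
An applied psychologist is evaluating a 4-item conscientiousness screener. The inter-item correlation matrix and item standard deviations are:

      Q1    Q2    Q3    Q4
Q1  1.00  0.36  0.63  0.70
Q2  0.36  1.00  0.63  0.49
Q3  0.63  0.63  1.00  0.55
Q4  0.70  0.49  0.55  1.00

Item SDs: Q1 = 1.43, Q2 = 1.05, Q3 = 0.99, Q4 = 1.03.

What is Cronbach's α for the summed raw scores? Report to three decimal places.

Σσ²ᵢ = 1.43² + 1.05² + 0.99² + 1.03² = 5.1884
Covariances σ_ij = r_ij · s_i · s_j:
  σ(Q1,Q2) = 0.36 × 1.43 × 1.05 = 0.5405
  σ(Q1,Q3) = 0.63 × 1.43 × 0.99 = 0.8919
  σ(Q1,Q4) = 0.70 × 1.43 × 1.03 = 1.0310
  σ(Q2,Q3) = 0.63 × 1.05 × 0.99 = 0.6549
  σ(Q2,Q4) = 0.49 × 1.05 × 1.03 = 0.5299
  σ(Q3,Q4) = 0.55 × 0.99 × 1.03 = 0.5608
σ²_T = Σσ²ᵢ + 2·Σσ_ij = 5.1884 + 2 × 4.2090 = 13.6064
α = (4/3)·(1 − 5.1884/13.6064) = 0.825

Cronbach's α = 0.825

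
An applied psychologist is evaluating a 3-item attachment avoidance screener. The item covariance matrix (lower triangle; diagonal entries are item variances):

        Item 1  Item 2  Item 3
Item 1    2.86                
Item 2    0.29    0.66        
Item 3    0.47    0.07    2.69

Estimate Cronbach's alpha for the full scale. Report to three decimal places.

Cronbach's alpha = 0.316

ΣVar(i) = 2.86 + 0.66 + 2.69 = 6.21
Σ_{i<j} σ_ij = 0.83
σ²_T = 6.21 + 2 × 0.83 = 7.87
α = (k/(k−1))·(1 − ΣVar(i)/σ²_T) = (3/2)·(1 − 6.21/7.87) = 0.316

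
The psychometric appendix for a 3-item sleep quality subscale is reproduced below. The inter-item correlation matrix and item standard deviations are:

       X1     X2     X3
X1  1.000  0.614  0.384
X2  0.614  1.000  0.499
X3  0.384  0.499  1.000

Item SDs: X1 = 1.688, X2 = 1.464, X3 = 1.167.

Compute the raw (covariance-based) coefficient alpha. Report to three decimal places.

Σσ²ᵢ = 1.688² + 1.464² + 1.167² = 6.3545
Covariances σ_ij = r_ij · s_i · s_j:
  σ(X1,X2) = 0.614 × 1.688 × 1.464 = 1.5173
  σ(X1,X3) = 0.384 × 1.688 × 1.167 = 0.7564
  σ(X2,X3) = 0.499 × 1.464 × 1.167 = 0.8525
σ²_T = Σσ²ᵢ + 2·Σσ_ij = 6.3545 + 2 × 3.1262 = 12.6069
α = (3/2)·(1 − 6.3545/12.6069) = 0.744

coefficient alpha = 0.744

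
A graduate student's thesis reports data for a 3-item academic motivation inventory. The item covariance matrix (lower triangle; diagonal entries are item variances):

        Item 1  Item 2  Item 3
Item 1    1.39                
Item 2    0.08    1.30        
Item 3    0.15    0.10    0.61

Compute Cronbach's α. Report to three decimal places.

ΣVar(i) = 1.39 + 1.30 + 0.61 = 3.30
Sum of the distinct covariances = 0.33
total variance = 3.30 + 2 × 0.33 = 3.96
α = (k/(k−1))·(1 − ΣVar(i)/total variance) = (3/2)·(1 − 3.30/3.96) = 0.250

α = 0.250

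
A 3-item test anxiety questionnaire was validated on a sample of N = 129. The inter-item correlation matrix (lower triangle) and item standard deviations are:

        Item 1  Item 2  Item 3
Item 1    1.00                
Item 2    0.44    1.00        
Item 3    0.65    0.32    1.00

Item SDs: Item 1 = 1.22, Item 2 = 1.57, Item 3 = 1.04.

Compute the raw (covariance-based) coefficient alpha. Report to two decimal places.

α = 0.70

Σσ²ᵢ = 1.22² + 1.57² + 1.04² = 5.0349
Covariances σ_ij = r_ij · s_i · s_j:
  σ(Item 1,Item 2) = 0.44 × 1.22 × 1.57 = 0.8428
  σ(Item 1,Item 3) = 0.65 × 1.22 × 1.04 = 0.8247
  σ(Item 2,Item 3) = 0.32 × 1.57 × 1.04 = 0.5225
σ²_T = Σσ²ᵢ + 2·Σσ_ij = 5.0349 + 2 × 2.1900 = 9.4149
α = (3/2)·(1 − 5.0349/9.4149) = 0.70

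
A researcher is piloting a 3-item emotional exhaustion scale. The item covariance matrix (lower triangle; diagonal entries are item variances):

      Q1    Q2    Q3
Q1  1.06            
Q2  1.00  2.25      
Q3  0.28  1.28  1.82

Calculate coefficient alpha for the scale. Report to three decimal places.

Σσ²ᵢ = 1.06 + 2.25 + 1.82 = 5.13
Sum of the distinct covariances = 2.56
total variance = 5.13 + 2 × 2.56 = 10.25
α = (k/(k−1))·(1 − Σσ²ᵢ/total variance) = (3/2)·(1 − 5.13/10.25) = 0.749

coefficient alpha = 0.749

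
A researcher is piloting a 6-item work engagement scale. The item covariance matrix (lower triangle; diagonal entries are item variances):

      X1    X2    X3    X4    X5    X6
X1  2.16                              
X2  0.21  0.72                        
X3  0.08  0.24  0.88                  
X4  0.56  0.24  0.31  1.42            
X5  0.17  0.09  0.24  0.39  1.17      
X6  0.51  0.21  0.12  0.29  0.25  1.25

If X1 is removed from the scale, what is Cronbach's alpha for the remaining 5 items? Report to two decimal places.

α = 0.58

Remaining items: X2, X3, X4, X5, X6 (k = 5).
Σσᵢ² = 0.72 + 0.88 + 1.42 + 1.17 + 1.25 = 5.44
σ²_total = 5.44 + 2 × 2.38 = 10.20
α (item deleted) = (5/4)·(1 − 5.44/10.20) = 0.58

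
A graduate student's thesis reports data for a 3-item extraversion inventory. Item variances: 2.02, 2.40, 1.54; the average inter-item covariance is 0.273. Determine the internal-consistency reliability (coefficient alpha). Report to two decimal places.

ΣVar(i) = 2.02 + 2.40 + 1.54 = 5.96
Sum of the 3 distinct covariances = 3 × 0.273 = 0.819
total variance = ΣVar(i) + 2·Σcov = 5.96 + 2 × 0.819 = 7.598
α = (3/2)·(1 − 5.96/7.598) = 0.32

α = 0.32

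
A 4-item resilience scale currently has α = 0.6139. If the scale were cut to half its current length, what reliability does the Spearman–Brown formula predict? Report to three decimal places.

predicted reliability = 0.443

Length factor m = 1/2
α' = m·α / (1 − (1−m)·α)
   = 1/2 × 0.6139 / (1 − (1 − 1/2) × 0.6139)
   = 0.3070 / 0.6930 = 0.443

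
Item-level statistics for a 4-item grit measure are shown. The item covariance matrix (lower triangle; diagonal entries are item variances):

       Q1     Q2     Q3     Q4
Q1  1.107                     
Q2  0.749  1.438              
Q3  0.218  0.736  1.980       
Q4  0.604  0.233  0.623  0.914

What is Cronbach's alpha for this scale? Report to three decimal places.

α = 0.717

sum of item variances = 1.107 + 1.438 + 1.980 + 0.914 = 5.439
Sum of the distinct covariances = 3.163
total variance = 5.439 + 2 × 3.163 = 11.765
α = (k/(k−1))·(1 − sum of item variances/total variance) = (4/3)·(1 − 5.439/11.765) = 0.717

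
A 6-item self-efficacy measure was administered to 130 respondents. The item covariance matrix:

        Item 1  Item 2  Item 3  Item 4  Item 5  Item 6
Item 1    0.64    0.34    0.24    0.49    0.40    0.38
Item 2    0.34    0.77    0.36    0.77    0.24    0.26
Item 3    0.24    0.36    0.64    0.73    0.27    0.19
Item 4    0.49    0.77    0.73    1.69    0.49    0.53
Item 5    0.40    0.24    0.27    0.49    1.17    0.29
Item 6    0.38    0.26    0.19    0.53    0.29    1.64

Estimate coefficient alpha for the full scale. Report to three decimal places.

sum of item variances = 0.64 + 0.77 + 0.64 + 1.69 + 1.17 + 1.64 = 6.55
Σ_{i<j} σ_ij = 5.98
total variance = 6.55 + 2 × 5.98 = 18.51
α = (k/(k−1))·(1 − sum of item variances/total variance) = (6/5)·(1 − 6.55/18.51) = 0.775

α = 0.775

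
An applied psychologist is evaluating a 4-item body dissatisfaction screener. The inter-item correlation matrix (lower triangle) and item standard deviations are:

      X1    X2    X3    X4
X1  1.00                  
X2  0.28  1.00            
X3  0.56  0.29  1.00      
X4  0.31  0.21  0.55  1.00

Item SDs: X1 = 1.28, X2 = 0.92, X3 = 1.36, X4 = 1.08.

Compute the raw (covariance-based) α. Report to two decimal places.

α = 0.71

Σσ²ᵢ = 1.28² + 0.92² + 1.36² + 1.08² = 5.5008
Covariances σ_ij = r_ij · s_i · s_j:
  σ(X1,X2) = 0.28 × 1.28 × 0.92 = 0.3297
  σ(X1,X3) = 0.56 × 1.28 × 1.36 = 0.9748
  σ(X1,X4) = 0.31 × 1.28 × 1.08 = 0.4285
  σ(X2,X3) = 0.29 × 0.92 × 1.36 = 0.3628
  σ(X2,X4) = 0.21 × 0.92 × 1.08 = 0.2087
  σ(X3,X4) = 0.55 × 1.36 × 1.08 = 0.8078
σ²_T = Σσ²ᵢ + 2·Σσ_ij = 5.5008 + 2 × 3.1123 = 11.7254
α = (4/3)·(1 − 5.5008/11.7254) = 0.71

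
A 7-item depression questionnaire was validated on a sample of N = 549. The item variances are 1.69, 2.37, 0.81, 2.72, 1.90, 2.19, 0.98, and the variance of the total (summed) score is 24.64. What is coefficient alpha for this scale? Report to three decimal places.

Σσᵢ² = 1.69 + 2.37 + 0.81 + 2.72 + 1.90 + 2.19 + 0.98 = 12.66
α = (k/(k−1))·(1 − Σσᵢ²/Var(T)) = (7/6)·(1 − 12.66/24.64) = 0.567

coefficient alpha = 0.567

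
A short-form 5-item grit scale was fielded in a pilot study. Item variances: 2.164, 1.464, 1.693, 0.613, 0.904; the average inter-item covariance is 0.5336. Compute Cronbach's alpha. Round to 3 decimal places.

Cronbach's alpha = 0.762

ΣVar(i) = 2.164 + 1.464 + 1.693 + 0.613 + 0.904 = 6.838
Sum of the 10 distinct covariances = 10 × 0.5336 = 5.3360
σ²_total = ΣVar(i) + 2·Σcov = 6.838 + 2 × 5.3360 = 17.5100
α = (5/4)·(1 − 6.838/17.5100) = 0.762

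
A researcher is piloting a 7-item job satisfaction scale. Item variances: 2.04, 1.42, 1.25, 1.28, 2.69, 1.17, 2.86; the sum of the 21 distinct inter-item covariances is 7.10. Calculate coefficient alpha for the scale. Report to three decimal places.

α = 0.616

Σσᵢ² = 2.04 + 1.42 + 1.25 + 1.28 + 2.69 + 1.17 + 2.86 = 12.71
Sum of distinct covariances = 7.10
total variance = Σσᵢ² + 2·Σcov = 12.71 + 2 × 7.10 = 26.91
α = (7/6)·(1 − 12.71/26.91) = 0.616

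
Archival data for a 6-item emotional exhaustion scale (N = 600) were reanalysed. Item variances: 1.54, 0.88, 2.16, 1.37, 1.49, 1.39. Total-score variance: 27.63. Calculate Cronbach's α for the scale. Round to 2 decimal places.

α = 0.82

Σσᵢ² = 1.54 + 0.88 + 2.16 + 1.37 + 1.49 + 1.39 = 8.83
α = (k/(k−1))·(1 − Σσᵢ²/σ²_total) = (6/5)·(1 − 8.83/27.63) = 0.82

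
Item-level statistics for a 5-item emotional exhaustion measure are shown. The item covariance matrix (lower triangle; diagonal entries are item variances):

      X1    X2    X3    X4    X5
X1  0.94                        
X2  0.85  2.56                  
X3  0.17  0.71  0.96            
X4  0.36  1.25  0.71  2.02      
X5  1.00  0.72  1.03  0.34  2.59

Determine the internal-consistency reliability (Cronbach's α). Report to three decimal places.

ΣVar(i) = 0.94 + 2.56 + 0.96 + 2.02 + 2.59 = 9.07
Sum of the distinct covariances = 7.14
σ²_total = 9.07 + 2 × 7.14 = 23.35
α = (k/(k−1))·(1 − ΣVar(i)/σ²_total) = (5/4)·(1 − 9.07/23.35) = 0.764

α = 0.764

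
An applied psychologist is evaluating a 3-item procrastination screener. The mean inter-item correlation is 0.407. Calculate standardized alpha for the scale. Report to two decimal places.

Standardized α = k·r̄ / (1 + (k−1)·r̄) = 3 × 0.407 / (1 + 2 × 0.407)
  = 1.2210 / 1.8140 = 0.67

α = 0.67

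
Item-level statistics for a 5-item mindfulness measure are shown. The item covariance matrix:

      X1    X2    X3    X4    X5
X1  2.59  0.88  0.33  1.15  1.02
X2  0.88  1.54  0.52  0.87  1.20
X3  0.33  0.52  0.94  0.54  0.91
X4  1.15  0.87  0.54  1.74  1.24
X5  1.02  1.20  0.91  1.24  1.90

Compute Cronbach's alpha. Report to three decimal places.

Cronbach's alpha = 0.832

Σσ²ᵢ = 2.59 + 1.54 + 0.94 + 1.74 + 1.90 = 8.71
Σ_{i<j} σ_ij = 8.66
σ²_T = 8.71 + 2 × 8.66 = 26.03
α = (k/(k−1))·(1 − Σσ²ᵢ/σ²_T) = (5/4)·(1 − 8.71/26.03) = 0.832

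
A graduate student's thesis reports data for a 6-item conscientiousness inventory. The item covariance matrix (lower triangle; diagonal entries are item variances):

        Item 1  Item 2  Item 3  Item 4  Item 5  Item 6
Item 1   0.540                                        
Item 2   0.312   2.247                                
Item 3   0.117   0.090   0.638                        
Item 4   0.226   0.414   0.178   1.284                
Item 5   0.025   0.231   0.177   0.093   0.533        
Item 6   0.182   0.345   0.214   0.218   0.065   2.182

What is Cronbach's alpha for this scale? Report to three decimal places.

α = 0.525

Σσ²ᵢ = 0.540 + 2.247 + 0.638 + 1.284 + 0.533 + 2.182 = 7.424
Sum of off-diagonal covariances = 2.887
Var(T) = 7.424 + 2 × 2.887 = 13.198
α = (k/(k−1))·(1 − Σσ²ᵢ/Var(T)) = (6/5)·(1 − 7.424/13.198) = 0.525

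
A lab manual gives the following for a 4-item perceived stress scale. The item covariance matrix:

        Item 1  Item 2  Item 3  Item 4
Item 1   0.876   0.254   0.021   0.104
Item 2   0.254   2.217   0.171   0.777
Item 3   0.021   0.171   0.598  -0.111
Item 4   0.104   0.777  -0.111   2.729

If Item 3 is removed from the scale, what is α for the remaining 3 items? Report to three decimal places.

Remaining items: Item 1, Item 2, Item 4 (k = 3).
Σσᵢ² = 0.876 + 2.217 + 2.729 = 5.822
total variance = 5.822 + 2 × 1.135 = 8.092
α (item deleted) = (3/2)·(1 − 5.822/8.092) = 0.421

α = 0.421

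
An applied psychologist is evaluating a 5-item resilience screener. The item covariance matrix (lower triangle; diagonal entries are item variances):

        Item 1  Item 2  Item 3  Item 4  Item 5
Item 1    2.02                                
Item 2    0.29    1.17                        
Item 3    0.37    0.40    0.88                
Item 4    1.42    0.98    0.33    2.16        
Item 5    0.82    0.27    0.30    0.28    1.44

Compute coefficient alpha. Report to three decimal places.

Σσ²ᵢ = 2.02 + 1.17 + 0.88 + 2.16 + 1.44 = 7.67
Σ_{i<j} σ_ij = 5.46
σ²_total = 7.67 + 2 × 5.46 = 18.59
α = (k/(k−1))·(1 − Σσ²ᵢ/σ²_total) = (5/4)·(1 − 7.67/18.59) = 0.734

α = 0.734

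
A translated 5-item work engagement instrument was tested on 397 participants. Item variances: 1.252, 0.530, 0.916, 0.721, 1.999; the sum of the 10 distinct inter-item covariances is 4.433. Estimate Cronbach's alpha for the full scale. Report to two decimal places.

sum of item variances = 1.252 + 0.530 + 0.916 + 0.721 + 1.999 = 5.418
Sum of distinct covariances = 4.433
σ²_total = sum of item variances + 2·Σcov = 5.418 + 2 × 4.433 = 14.284
α = (5/4)·(1 − 5.418/14.284) = 0.78

α = 0.78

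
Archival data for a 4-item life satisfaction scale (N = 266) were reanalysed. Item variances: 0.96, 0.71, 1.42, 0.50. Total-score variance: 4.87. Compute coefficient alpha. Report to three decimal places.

sum of item variances = 0.96 + 0.71 + 1.42 + 0.50 = 3.59
α = (k/(k−1))·(1 − sum of item variances/σ²_total) = (4/3)·(1 − 3.59/4.87) = 0.350

coefficient alpha = 0.350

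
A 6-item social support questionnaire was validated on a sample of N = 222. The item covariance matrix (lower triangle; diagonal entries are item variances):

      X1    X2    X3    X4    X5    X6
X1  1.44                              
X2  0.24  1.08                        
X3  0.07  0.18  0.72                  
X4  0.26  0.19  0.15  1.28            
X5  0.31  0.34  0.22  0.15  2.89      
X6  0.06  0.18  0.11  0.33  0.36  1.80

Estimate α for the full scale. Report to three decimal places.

α = 0.487

Σσᵢ² = 1.44 + 1.08 + 0.72 + 1.28 + 2.89 + 1.80 = 9.21
Sum of the distinct covariances = 3.15
σ²_T = 9.21 + 2 × 3.15 = 15.51
α = (k/(k−1))·(1 − Σσᵢ²/σ²_T) = (6/5)·(1 − 9.21/15.51) = 0.487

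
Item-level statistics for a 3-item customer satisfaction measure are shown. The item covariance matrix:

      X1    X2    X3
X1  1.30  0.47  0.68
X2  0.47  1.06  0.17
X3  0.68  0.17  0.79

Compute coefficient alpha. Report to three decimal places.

α = 0.684

ΣVar(i) = 1.30 + 1.06 + 0.79 = 3.15
Sum of off-diagonal covariances = 1.32
Var(T) = 3.15 + 2 × 1.32 = 5.79
α = (k/(k−1))·(1 − ΣVar(i)/Var(T)) = (3/2)·(1 − 3.15/5.79) = 0.684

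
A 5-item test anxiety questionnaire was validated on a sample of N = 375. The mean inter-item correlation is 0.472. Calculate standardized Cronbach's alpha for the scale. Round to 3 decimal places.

Standardized α = k·r̄ / (1 + (k−1)·r̄) = 5 × 0.472 / (1 + 4 × 0.472)
  = 2.3600 / 2.8880 = 0.817

α = 0.817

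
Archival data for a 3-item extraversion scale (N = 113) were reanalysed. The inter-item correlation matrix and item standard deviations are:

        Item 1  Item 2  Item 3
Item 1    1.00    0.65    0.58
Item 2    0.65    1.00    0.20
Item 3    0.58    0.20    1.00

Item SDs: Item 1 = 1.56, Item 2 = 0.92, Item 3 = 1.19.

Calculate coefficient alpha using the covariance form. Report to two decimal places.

Σσ²ᵢ = 1.56² + 0.92² + 1.19² = 4.6961
Covariances σ_ij = r_ij · s_i · s_j:
  σ(Item 1,Item 2) = 0.65 × 1.56 × 0.92 = 0.9329
  σ(Item 1,Item 3) = 0.58 × 1.56 × 1.19 = 1.0767
  σ(Item 2,Item 3) = 0.20 × 0.92 × 1.19 = 0.2190
σ²_T = Σσ²ᵢ + 2·Σσ_ij = 4.6961 + 2 × 2.2286 = 9.1533
α = (3/2)·(1 − 4.6961/9.1533) = 0.73

α = 0.73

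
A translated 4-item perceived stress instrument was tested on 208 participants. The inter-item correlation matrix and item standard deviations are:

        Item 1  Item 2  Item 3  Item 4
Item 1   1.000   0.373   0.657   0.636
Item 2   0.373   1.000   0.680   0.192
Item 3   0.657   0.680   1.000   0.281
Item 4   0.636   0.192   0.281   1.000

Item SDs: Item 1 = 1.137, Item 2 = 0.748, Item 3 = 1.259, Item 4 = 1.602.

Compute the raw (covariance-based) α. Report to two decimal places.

α = 0.75

Σσ²ᵢ = 1.137² + 0.748² + 1.259² + 1.602² = 6.0038
Covariances σ_ij = r_ij · s_i · s_j:
  σ(Item 1,Item 2) = 0.373 × 1.137 × 0.748 = 0.3172
  σ(Item 1,Item 3) = 0.657 × 1.137 × 1.259 = 0.9405
  σ(Item 1,Item 4) = 0.636 × 1.137 × 1.602 = 1.1585
  σ(Item 2,Item 3) = 0.680 × 0.748 × 1.259 = 0.6404
  σ(Item 2,Item 4) = 0.192 × 0.748 × 1.602 = 0.2301
  σ(Item 3,Item 4) = 0.281 × 1.259 × 1.602 = 0.5668
σ²_T = Σσ²ᵢ + 2·Σσ_ij = 6.0038 + 2 × 3.8535 = 13.7108
α = (4/3)·(1 − 6.0038/13.7108) = 0.75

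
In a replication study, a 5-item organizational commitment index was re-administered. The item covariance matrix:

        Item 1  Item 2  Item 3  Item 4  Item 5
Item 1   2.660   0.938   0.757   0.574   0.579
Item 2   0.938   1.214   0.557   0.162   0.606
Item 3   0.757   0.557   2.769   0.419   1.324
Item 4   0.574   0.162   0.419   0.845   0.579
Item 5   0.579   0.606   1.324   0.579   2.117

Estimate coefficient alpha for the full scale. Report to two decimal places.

coefficient alpha = 0.72

sum of item variances = 2.660 + 1.214 + 2.769 + 0.845 + 2.117 = 9.605
Σ_{i<j} σ_ij = 6.495
σ²_T = 9.605 + 2 × 6.495 = 22.595
α = (k/(k−1))·(1 − sum of item variances/σ²_T) = (5/4)·(1 − 9.605/22.595) = 0.72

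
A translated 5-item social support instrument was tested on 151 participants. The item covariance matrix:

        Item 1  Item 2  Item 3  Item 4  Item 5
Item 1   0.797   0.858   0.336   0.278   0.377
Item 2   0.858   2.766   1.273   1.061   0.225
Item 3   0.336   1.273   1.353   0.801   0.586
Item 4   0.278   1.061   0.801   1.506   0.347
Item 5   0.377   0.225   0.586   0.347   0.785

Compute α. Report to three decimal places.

α = 0.788

sum of item variances = 0.797 + 2.766 + 1.353 + 1.506 + 0.785 = 7.207
Sum of off-diagonal covariances = 6.142
total variance = 7.207 + 2 × 6.142 = 19.491
α = (k/(k−1))·(1 − sum of item variances/total variance) = (5/4)·(1 − 7.207/19.491) = 0.788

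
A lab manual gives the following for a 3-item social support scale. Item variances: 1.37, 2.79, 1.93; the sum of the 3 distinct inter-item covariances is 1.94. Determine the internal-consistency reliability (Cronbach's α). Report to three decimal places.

sum of item variances = 1.37 + 2.79 + 1.93 = 6.09
Sum of distinct covariances = 1.94
Var(T) = sum of item variances + 2·Σcov = 6.09 + 2 × 1.94 = 9.97
α = (3/2)·(1 − 6.09/9.97) = 0.584

Cronbach's α = 0.584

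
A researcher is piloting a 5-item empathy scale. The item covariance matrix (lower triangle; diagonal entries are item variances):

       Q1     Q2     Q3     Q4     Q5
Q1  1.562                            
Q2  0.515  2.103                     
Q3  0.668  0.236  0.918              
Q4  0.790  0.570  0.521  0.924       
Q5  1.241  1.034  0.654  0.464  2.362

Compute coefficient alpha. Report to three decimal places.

sum of item variances = 1.562 + 2.103 + 0.918 + 0.924 + 2.362 = 7.869
Sum of off-diagonal covariances = 6.693
σ²_T = 7.869 + 2 × 6.693 = 21.255
α = (k/(k−1))·(1 − sum of item variances/σ²_T) = (5/4)·(1 − 7.869/21.255) = 0.787

coefficient alpha = 0.787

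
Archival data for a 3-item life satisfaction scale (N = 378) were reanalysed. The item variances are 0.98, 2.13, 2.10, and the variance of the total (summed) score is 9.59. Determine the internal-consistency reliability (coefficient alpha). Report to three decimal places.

coefficient alpha = 0.685

Σσ²ᵢ = 0.98 + 2.13 + 2.10 = 5.21
α = (k/(k−1))·(1 − Σσ²ᵢ/σ²_total) = (3/2)·(1 − 5.21/9.59) = 0.685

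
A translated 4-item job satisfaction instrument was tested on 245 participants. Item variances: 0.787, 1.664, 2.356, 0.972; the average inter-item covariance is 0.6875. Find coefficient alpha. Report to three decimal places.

α = 0.784

Σσ²ᵢ = 0.787 + 1.664 + 2.356 + 0.972 = 5.779
Sum of the 6 distinct covariances = 6 × 0.6875 = 4.1250
σ²_total = Σσ²ᵢ + 2·Σcov = 5.779 + 2 × 4.1250 = 14.0290
α = (4/3)·(1 − 5.779/14.0290) = 0.784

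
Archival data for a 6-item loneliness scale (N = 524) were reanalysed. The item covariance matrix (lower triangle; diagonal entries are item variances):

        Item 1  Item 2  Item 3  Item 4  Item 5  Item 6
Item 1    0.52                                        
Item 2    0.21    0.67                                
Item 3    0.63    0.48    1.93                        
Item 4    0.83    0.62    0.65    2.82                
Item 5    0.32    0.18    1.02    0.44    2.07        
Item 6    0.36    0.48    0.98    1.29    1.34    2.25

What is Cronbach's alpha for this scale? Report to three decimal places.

Cronbach's alpha = 0.789

ΣVar(i) = 0.52 + 0.67 + 1.93 + 2.82 + 2.07 + 2.25 = 10.26
Sum of off-diagonal covariances = 9.83
total variance = 10.26 + 2 × 9.83 = 29.92
α = (k/(k−1))·(1 − ΣVar(i)/total variance) = (6/5)·(1 − 10.26/29.92) = 0.789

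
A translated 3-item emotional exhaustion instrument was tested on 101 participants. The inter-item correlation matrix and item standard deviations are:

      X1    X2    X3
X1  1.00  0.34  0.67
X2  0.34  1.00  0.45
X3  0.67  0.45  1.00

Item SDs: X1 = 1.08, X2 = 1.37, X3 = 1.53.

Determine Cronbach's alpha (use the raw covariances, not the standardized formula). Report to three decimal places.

Cronbach's alpha = 0.730

Σσ²ᵢ = 1.08² + 1.37² + 1.53² = 5.3842
Covariances σ_ij = r_ij · s_i · s_j:
  σ(X1,X2) = 0.34 × 1.08 × 1.37 = 0.5031
  σ(X1,X3) = 0.67 × 1.08 × 1.53 = 1.1071
  σ(X2,X3) = 0.45 × 1.37 × 1.53 = 0.9432
σ²_T = Σσ²ᵢ + 2·Σσ_ij = 5.3842 + 2 × 2.5534 = 10.4910
α = (3/2)·(1 − 5.3842/10.4910) = 0.730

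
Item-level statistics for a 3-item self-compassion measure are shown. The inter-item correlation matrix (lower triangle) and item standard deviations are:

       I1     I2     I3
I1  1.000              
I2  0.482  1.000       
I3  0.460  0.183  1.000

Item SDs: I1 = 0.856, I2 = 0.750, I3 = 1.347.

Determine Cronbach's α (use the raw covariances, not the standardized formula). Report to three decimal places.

Σσ²ᵢ = 0.856² + 0.750² + 1.347² = 3.1096
Covariances σ_ij = r_ij · s_i · s_j:
  σ(I1,I2) = 0.482 × 0.856 × 0.750 = 0.3094
  σ(I1,I3) = 0.460 × 0.856 × 1.347 = 0.5304
  σ(I2,I3) = 0.183 × 0.750 × 1.347 = 0.1849
σ²_T = Σσ²ᵢ + 2·Σσ_ij = 3.1096 + 2 × 1.0247 = 5.1590
α = (3/2)·(1 − 3.1096/5.1590) = 0.596

Cronbach's α = 0.596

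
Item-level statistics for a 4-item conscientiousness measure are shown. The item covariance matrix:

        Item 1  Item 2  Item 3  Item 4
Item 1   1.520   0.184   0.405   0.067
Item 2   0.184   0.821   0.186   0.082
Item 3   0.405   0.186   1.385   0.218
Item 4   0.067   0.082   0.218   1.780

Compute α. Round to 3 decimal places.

α = 0.391

ΣVar(i) = 1.520 + 0.821 + 1.385 + 1.780 = 5.506
Sum of the distinct covariances = 1.142
σ²_T = 5.506 + 2 × 1.142 = 7.790
α = (k/(k−1))·(1 − ΣVar(i)/σ²_T) = (4/3)·(1 − 5.506/7.790) = 0.391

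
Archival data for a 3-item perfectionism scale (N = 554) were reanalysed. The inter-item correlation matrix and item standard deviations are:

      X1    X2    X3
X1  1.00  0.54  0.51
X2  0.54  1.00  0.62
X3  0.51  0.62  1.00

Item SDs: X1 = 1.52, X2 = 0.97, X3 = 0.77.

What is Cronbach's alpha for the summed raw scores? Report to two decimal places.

Cronbach's alpha = 0.74

Σσ²ᵢ = 1.52² + 0.97² + 0.77² = 3.8442
Covariances σ_ij = r_ij · s_i · s_j:
  σ(X1,X2) = 0.54 × 1.52 × 0.97 = 0.7962
  σ(X1,X3) = 0.51 × 1.52 × 0.77 = 0.5969
  σ(X2,X3) = 0.62 × 0.97 × 0.77 = 0.4631
σ²_T = Σσ²ᵢ + 2·Σσ_ij = 3.8442 + 2 × 1.8562 = 7.5566
α = (3/2)·(1 − 3.8442/7.5566) = 0.74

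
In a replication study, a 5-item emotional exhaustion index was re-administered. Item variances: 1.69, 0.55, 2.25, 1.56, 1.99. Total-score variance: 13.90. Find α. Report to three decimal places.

Σσᵢ² = 1.69 + 0.55 + 2.25 + 1.56 + 1.99 = 8.04
α = (k/(k−1))·(1 − Σσᵢ²/σ²_total) = (5/4)·(1 − 8.04/13.90) = 0.527

α = 0.527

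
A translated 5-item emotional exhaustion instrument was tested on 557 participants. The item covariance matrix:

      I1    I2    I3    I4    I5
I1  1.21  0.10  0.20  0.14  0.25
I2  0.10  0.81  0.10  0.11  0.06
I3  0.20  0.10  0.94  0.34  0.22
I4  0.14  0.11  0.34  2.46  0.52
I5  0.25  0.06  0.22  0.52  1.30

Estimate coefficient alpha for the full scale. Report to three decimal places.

coefficient alpha = 0.472

Σσᵢ² = 1.21 + 0.81 + 0.94 + 2.46 + 1.30 = 6.72
Σ_{i<j} σ_ij = 2.04
total variance = 6.72 + 2 × 2.04 = 10.80
α = (k/(k−1))·(1 − Σσᵢ²/total variance) = (5/4)·(1 − 6.72/10.80) = 0.472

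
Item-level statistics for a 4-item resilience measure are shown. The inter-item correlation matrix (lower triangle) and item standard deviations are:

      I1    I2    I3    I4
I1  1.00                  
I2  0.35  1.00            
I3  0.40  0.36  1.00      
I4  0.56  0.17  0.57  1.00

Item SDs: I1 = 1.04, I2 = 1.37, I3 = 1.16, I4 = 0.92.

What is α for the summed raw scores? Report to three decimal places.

Σσ²ᵢ = 1.04² + 1.37² + 1.16² + 0.92² = 5.1505
Covariances σ_ij = r_ij · s_i · s_j:
  σ(I1,I2) = 0.35 × 1.04 × 1.37 = 0.4987
  σ(I1,I3) = 0.40 × 1.04 × 1.16 = 0.4826
  σ(I1,I4) = 0.56 × 1.04 × 0.92 = 0.5358
  σ(I2,I3) = 0.36 × 1.37 × 1.16 = 0.5721
  σ(I2,I4) = 0.17 × 1.37 × 0.92 = 0.2143
  σ(I3,I4) = 0.57 × 1.16 × 0.92 = 0.6083
σ²_T = Σσ²ᵢ + 2·Σσ_ij = 5.1505 + 2 × 2.9118 = 10.9741
α = (4/3)·(1 − 5.1505/10.9741) = 0.708

α = 0.708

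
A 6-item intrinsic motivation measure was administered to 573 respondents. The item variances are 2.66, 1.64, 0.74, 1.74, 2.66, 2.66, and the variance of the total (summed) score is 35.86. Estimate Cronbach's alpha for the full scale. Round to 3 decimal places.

ΣVar(i) = 2.66 + 1.64 + 0.74 + 1.74 + 2.66 + 2.66 = 12.10
α = (k/(k−1))·(1 − ΣVar(i)/σ²_total) = (6/5)·(1 − 12.10/35.86) = 0.795

Cronbach's alpha = 0.795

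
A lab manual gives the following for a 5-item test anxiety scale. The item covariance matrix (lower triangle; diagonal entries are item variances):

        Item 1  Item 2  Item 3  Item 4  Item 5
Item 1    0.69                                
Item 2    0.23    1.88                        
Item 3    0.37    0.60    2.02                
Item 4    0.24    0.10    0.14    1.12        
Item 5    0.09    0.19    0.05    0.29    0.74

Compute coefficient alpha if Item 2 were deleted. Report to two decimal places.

coefficient alpha = 0.45

Remaining items: Item 1, Item 3, Item 4, Item 5 (k = 4).
ΣVar(i) = 0.69 + 2.02 + 1.12 + 0.74 = 4.57
total variance = 4.57 + 2 × 1.18 = 6.93
α (item deleted) = (4/3)·(1 − 4.57/6.93) = 0.45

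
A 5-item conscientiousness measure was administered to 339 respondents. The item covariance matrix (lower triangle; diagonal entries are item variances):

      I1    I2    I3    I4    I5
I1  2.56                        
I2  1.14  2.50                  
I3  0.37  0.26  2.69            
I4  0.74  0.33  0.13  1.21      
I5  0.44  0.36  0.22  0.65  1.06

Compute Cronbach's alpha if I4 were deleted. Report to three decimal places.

Remaining items: I1, I2, I3, I5 (k = 4).
ΣVar(i) = 2.56 + 2.50 + 2.69 + 1.06 = 8.81
σ²_total = 8.81 + 2 × 2.79 = 14.39
α (item deleted) = (4/3)·(1 − 8.81/14.39) = 0.517

α = 0.517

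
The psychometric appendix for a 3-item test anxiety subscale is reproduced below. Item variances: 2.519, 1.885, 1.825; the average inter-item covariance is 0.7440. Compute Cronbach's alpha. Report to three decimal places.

Cronbach's alpha = 0.626

Σσᵢ² = 2.519 + 1.885 + 1.825 = 6.229
Sum of the 3 distinct covariances = 3 × 0.7440 = 2.2320
total variance = Σσᵢ² + 2·Σcov = 6.229 + 2 × 2.2320 = 10.6930
α = (3/2)·(1 − 6.229/10.6930) = 0.626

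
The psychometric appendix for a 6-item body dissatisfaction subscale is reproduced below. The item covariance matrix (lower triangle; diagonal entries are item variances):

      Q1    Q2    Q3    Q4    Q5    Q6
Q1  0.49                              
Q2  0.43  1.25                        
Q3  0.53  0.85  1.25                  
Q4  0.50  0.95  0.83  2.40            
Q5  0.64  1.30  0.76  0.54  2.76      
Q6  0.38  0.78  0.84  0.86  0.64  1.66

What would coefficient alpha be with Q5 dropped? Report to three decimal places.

coefficient alpha = 0.829

Remaining items: Q1, Q2, Q3, Q4, Q6 (k = 5).
Σσᵢ² = 0.49 + 1.25 + 1.25 + 2.40 + 1.66 = 7.05
total variance = 7.05 + 2 × 6.95 = 20.95
α (item deleted) = (5/4)·(1 − 7.05/20.95) = 0.829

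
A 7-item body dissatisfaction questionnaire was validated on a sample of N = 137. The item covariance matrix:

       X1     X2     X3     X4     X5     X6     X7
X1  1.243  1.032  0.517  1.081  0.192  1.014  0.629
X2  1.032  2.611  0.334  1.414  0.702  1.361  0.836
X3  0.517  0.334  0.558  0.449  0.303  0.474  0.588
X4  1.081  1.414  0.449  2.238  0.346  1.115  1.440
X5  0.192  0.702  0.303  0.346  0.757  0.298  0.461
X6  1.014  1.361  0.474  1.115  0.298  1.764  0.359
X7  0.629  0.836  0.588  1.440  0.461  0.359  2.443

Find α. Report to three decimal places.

α = 0.840

Σσ²ᵢ = 1.243 + 2.611 + 0.558 + 2.238 + 0.757 + 1.764 + 2.443 = 11.614
Sum of off-diagonal covariances = 14.945
σ²_total = 11.614 + 2 × 14.945 = 41.504
α = (k/(k−1))·(1 − Σσ²ᵢ/σ²_total) = (7/6)·(1 − 11.614/41.504) = 0.840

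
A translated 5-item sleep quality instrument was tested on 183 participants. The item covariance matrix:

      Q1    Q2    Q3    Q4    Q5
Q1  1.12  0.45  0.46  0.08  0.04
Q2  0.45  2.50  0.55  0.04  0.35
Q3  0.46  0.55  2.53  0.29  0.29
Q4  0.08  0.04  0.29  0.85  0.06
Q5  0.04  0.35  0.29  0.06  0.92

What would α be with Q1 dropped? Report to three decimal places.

Remaining items: Q2, Q3, Q4, Q5 (k = 4).
sum of item variances = 2.50 + 2.53 + 0.85 + 0.92 = 6.80
Var(T) = 6.80 + 2 × 1.58 = 9.96
α (item deleted) = (4/3)·(1 − 6.80/9.96) = 0.423

α = 0.423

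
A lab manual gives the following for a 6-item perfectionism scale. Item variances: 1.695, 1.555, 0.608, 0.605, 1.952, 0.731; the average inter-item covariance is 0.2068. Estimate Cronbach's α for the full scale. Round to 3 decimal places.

Σσᵢ² = 1.695 + 1.555 + 0.608 + 0.605 + 1.952 + 0.731 = 7.146
Sum of the 15 distinct covariances = 15 × 0.2068 = 3.1020
σ²_total = Σσᵢ² + 2·Σcov = 7.146 + 2 × 3.1020 = 13.3500
α = (6/5)·(1 − 7.146/13.3500) = 0.558

α = 0.558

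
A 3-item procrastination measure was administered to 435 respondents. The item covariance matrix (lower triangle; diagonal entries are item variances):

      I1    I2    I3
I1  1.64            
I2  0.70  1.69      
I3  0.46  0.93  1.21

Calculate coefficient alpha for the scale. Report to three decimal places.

coefficient alpha = 0.719

sum of item variances = 1.64 + 1.69 + 1.21 = 4.54
Sum of the distinct covariances = 2.09
total variance = 4.54 + 2 × 2.09 = 8.72
α = (k/(k−1))·(1 − sum of item variances/total variance) = (3/2)·(1 − 4.54/8.72) = 0.719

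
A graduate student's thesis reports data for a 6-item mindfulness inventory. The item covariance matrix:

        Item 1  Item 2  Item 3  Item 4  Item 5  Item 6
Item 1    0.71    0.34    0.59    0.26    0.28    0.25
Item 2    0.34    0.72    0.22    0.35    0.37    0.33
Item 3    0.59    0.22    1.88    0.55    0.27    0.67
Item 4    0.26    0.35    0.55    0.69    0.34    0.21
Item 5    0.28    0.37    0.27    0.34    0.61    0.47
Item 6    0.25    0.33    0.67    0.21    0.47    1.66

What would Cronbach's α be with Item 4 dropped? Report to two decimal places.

Remaining items: Item 1, Item 2, Item 3, Item 5, Item 6 (k = 5).
ΣVar(i) = 0.71 + 0.72 + 1.88 + 0.61 + 1.66 = 5.58
total variance = 5.58 + 2 × 3.79 = 13.16
α (item deleted) = (5/4)·(1 − 5.58/13.16) = 0.72

Cronbach's α = 0.72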